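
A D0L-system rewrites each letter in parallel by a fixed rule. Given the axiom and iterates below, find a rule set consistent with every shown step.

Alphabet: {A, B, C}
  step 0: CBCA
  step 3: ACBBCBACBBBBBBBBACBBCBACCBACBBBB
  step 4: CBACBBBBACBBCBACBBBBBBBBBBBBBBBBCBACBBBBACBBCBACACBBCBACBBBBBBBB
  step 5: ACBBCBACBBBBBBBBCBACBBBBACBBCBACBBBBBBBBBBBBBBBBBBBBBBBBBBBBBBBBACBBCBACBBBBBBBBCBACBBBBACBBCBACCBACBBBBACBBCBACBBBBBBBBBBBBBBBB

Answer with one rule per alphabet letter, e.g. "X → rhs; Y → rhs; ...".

A->CB, B->BB, C->AC

  step 4 ⇒ step 5: CBACBBBBACBBCBACBBBBBBBBBBBBBBBBCBACBBBBACBBCBACACBBCBACBBBBBBBB ⇒ AC·BB·CB·AC·BB·BB·BB·BB·CB·AC·BB·BB·AC·BB·CB·AC·BB·BB·BB·BB·BB·BB·BB·BB·BB·BB·BB·BB·BB·BB·BB·BB·AC·BB·CB·AC·BB·BB·BB·BB·CB·AC·BB·BB·AC·BB·CB·AC·CB·AC·BB·BB·AC·BB·CB·AC·BB·BB·BB·BB·BB·BB·BB·BB
    A ↦ CB
    B ↦ BB
    C ↦ AC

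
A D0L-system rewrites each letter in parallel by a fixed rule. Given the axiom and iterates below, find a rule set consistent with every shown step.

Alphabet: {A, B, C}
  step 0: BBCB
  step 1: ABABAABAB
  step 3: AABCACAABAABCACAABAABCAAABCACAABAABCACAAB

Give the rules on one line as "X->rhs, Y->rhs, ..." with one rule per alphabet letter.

  step 0 ⇒ step 1: BBCB ⇒ AB·AB·AAB·AB
    B ↦ AB
    C ↦ AAB
    A ↦ CA  (constrained at step 1)

A->CA, B->AB, C->AAB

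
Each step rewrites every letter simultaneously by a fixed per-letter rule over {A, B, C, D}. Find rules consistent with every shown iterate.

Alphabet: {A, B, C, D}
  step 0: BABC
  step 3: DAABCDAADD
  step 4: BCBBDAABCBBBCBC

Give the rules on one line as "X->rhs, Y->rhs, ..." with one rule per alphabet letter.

  step 3 ⇒ step 4: DAABCDAADD ⇒ BC·B·B·D·AA·BC·B·B·BC·BC
    A ↦ B
    B ↦ D
    C ↦ AA
    D ↦ BC

A->B, B->D, C->AA, D->BC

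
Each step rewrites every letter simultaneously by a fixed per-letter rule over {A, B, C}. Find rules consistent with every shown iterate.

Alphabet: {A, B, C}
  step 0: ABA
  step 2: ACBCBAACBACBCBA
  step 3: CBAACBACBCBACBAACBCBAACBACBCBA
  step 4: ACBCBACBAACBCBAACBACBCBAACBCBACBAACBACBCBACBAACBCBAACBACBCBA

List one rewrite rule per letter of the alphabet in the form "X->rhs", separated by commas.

A->CBA, B->CB, C->A

  step 3 ⇒ step 4: CBAACBACBCBACBAACBCBAACBACBCBA ⇒ A·CB·CBA·CBA·A·CB·CBA·A·CB·A·CB·CBA·A·CB·CBA·CBA·A·CB·A·CB·CBA·CBA·A·CB·CBA·A·CB·A·CB·CBA
    A ↦ CBA
    B ↦ CB
    C ↦ A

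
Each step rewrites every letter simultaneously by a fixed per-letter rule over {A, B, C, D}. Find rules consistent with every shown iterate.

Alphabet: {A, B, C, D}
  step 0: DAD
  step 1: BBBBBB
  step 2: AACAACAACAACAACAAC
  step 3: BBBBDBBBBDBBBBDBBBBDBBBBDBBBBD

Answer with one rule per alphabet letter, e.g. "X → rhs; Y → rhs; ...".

A->BB, B->AAC, C->D, D->BB

  step 2 ⇒ step 3: AACAACAACAACAACAAC ⇒ BB·BB·D·BB·BB·D·BB·BB·D·BB·BB·D·BB·BB·D·BB·BB·D
    A ↦ BB
    C ↦ D
  step 1 ⇒ step 2: BBBBBB ⇒ AAC·AAC·AAC·AAC·AAC·AAC
    B ↦ AAC
  step 0 ⇒ step 1: DAD ⇒ BB·BB·BB
    D ↦ BB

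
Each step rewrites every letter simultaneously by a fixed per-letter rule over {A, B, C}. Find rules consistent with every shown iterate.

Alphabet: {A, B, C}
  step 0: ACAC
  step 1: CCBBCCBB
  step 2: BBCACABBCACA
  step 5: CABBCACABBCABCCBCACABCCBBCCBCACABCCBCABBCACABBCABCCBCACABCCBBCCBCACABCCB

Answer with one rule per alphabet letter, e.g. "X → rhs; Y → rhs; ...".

  step 1 ⇒ step 2: CCBBCCBB ⇒ B·B·CA·CA·B·B·CA·CA
    B ↦ CA
    C ↦ B
  step 0 ⇒ step 1: ACAC ⇒ CCB·B·CCB·B
    A ↦ CCB

A->CCB, B->CA, C->B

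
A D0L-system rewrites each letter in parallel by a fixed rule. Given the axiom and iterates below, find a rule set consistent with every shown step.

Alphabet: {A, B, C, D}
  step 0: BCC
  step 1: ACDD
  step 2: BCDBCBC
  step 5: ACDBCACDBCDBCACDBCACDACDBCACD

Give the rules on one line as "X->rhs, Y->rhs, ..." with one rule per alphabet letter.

A->BC, B->AC, C->D, D->BC

  step 1 ⇒ step 2: ACDD ⇒ BC·D·BC·BC
    A ↦ BC
    C ↦ D
    D ↦ BC
  step 0 ⇒ step 1: BCC ⇒ AC·D·D
    B ↦ AC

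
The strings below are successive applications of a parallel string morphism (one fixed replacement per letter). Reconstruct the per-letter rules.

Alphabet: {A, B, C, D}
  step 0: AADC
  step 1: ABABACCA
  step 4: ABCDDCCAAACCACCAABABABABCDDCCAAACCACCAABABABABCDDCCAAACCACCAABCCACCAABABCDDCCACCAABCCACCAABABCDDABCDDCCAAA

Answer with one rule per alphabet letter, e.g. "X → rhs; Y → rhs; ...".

  step 0 ⇒ step 1: AADC ⇒ AB·AB·A·CCA
    A ↦ AB
    C ↦ CCA
    D ↦ A
    B ↦ CDD  (constrained at step 1)

A->AB, B->CDD, C->CCA, D->A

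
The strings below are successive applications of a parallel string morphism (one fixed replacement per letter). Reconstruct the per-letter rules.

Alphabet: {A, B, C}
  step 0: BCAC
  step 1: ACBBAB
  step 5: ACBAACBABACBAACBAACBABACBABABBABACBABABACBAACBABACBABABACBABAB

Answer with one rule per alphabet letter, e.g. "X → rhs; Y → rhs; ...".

  step 0 ⇒ step 1: BCAC ⇒ AC·B·BA·B
    A ↦ BA
    B ↦ AC
    C ↦ B

A->BA, B->AC, C->B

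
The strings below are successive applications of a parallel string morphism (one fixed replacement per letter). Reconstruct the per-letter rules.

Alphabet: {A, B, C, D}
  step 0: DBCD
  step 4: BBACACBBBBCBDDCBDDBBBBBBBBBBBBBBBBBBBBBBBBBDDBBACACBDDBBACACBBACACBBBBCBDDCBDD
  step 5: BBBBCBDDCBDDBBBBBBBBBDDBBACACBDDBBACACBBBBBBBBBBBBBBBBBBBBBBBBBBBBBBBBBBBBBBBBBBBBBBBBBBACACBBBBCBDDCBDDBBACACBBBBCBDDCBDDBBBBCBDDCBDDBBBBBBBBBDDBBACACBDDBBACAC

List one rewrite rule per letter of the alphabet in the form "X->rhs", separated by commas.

A->C, B->BB, C->BDD, D->AC

  step 4 ⇒ step 5: BBACACBBBBCBDDCBDDBBBBBBBBBBBBBBBBBBBBBBBBBDDBBACACBDDBBACACBBACACBBBBCBDDCBDD ⇒ BB·BB·C·BDD·C·BDD·BB·BB·BB·BB·BDD·BB·AC·AC·BDD·BB·AC·AC·BB·BB·BB·BB·BB·BB·BB·BB·BB·BB·BB·BB·BB·BB·BB·BB·BB·BB·BB·BB·BB·BB·BB·BB·BB·AC·AC·BB·BB·C·BDD·C·BDD·BB·AC·AC·BB·BB·C·BDD·C·BDD·BB·BB·C·BDD·C·BDD·BB·BB·BB·BB·BDD·BB·AC·AC·BDD·BB·AC·AC
    A ↦ C
    B ↦ BB
    C ↦ BDD
    D ↦ AC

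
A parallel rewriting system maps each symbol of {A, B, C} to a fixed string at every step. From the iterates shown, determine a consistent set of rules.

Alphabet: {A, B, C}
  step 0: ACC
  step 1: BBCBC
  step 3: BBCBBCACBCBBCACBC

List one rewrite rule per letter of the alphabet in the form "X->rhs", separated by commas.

  step 0 ⇒ step 1: ACC ⇒ B·BC·BC
    A ↦ B
    C ↦ BC
    B ↦ AC  (constrained at step 1)

A->B, B->AC, C->BC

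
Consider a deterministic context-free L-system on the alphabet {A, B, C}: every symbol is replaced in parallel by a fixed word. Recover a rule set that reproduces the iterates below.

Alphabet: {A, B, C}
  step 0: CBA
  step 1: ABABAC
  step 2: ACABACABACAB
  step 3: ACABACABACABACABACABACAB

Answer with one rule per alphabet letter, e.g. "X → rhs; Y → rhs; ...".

A->AC, B->AB, C->AB

  step 2 ⇒ step 3: ACABACABACAB ⇒ AC·AB·AC·AB·AC·AB·AC·AB·AC·AB·AC·AB
    A ↦ AC
    B ↦ AB
    C ↦ AB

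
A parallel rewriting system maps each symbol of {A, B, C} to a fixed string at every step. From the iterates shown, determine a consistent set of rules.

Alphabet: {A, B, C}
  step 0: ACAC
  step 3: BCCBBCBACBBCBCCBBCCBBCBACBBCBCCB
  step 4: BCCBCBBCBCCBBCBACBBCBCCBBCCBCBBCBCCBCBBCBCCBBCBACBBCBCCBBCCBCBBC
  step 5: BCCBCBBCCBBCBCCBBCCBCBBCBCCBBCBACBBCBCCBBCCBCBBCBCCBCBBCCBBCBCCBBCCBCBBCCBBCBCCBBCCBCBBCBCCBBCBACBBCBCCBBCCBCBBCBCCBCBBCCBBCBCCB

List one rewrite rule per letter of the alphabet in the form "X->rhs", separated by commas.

  step 4 ⇒ step 5: BCCBCBBCBCCBBCBACBBCBCCBBCCBCBBCBCCBCBBCBCCBBCBACBBCBCCBBCCBCBBC ⇒ BC·CB·CB·BC·CB·BC·BC·CB·BC·CB·CB·BC·BC·CB·BC·BA·CB·BC·BC·CB·BC·CB·CB·BC·BC·CB·CB·BC·CB·BC·BC·CB·BC·CB·CB·BC·CB·BC·BC·CB·BC·CB·CB·BC·BC·CB·BC·BA·CB·BC·BC·CB·BC·CB·CB·BC·BC·CB·CB·BC·CB·BC·BC·CB
    A ↦ BA
    B ↦ BC
    C ↦ CB

A->BA, B->BC, C->CB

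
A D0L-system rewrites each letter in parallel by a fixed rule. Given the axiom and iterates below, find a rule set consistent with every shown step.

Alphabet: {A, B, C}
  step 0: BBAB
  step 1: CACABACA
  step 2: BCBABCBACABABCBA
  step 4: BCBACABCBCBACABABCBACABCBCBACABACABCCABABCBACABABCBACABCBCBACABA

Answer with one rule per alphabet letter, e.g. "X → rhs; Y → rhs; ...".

A->BA, B->CA, C->BC

  step 1 ⇒ step 2: CACABACA ⇒ BC·BA·BC·BA·CA·BA·BC·BA
    A ↦ BA
    B ↦ CA
    C ↦ BC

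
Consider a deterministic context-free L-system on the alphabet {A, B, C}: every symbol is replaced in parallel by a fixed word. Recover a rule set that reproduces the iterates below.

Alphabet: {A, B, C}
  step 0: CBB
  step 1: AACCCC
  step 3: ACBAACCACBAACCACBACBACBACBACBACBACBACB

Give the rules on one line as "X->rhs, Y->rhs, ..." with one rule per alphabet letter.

A->ACB, B->CC, C->AA

  step 0 ⇒ step 1: CBB ⇒ AA·CC·CC
    B ↦ CC
    C ↦ AA
    A ↦ ACB  (constrained at step 1)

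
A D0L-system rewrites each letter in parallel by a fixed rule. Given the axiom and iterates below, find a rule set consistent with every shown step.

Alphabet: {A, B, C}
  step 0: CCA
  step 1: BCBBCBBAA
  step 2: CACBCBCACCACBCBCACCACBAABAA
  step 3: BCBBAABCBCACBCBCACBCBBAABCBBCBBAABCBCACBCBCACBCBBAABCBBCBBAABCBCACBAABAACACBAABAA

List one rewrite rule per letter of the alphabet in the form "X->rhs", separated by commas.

A->BAA, B->CAC, C->BCB

  step 2 ⇒ step 3: CACBCBCACCACBCBCACCACBAABAA ⇒ BCB·BAA·BCB·CAC·BCB·CAC·BCB·BAA·BCB·BCB·BAA·BCB·CAC·BCB·CAC·BCB·BAA·BCB·BCB·BAA·BCB·CAC·BAA·BAA·CAC·BAA·BAA
    A ↦ BAA
    B ↦ CAC
    C ↦ BCB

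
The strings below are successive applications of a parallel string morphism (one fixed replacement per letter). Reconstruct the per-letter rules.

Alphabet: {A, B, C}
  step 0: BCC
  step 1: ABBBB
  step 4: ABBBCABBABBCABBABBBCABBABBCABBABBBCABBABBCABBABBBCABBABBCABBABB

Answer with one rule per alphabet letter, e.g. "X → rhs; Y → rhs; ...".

A->C, B->ABB, C->B

  step 0 ⇒ step 1: BCC ⇒ ABB·B·B
    B ↦ ABB
    C ↦ B
    A ↦ C  (constrained at step 1)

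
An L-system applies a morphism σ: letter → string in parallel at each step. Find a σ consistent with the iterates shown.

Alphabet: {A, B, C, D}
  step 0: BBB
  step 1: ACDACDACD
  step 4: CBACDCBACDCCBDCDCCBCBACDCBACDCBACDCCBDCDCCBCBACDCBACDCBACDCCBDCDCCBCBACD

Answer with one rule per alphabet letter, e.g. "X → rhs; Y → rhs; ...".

A->C, B->ACD, C->CB, D->DC

  step 0 ⇒ step 1: BBB ⇒ ACD·ACD·ACD
    B ↦ ACD
    A ↦ C  (constrained at step 1)
    C ↦ CB  (constrained at step 1)
    D ↦ DC  (constrained at step 1)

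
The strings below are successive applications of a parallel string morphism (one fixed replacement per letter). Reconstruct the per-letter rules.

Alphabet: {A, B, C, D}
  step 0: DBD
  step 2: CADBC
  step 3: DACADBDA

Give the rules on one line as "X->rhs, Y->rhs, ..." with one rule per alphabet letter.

A->C, B->DB, C->DA, D->A

  step 2 ⇒ step 3: CADBC ⇒ DA·C·A·DB·DA
    A ↦ C
    B ↦ DB
    C ↦ DA
    D ↦ A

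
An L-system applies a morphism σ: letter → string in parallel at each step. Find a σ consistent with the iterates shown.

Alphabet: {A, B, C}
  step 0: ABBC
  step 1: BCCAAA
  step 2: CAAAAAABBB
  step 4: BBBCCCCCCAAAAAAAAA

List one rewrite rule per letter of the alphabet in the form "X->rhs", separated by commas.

  step 1 ⇒ step 2: BCCAAA ⇒ C·AAA·AAA·B·B·B
    A ↦ B
    B ↦ C
    C ↦ AAA

A->B, B->C, C->AAA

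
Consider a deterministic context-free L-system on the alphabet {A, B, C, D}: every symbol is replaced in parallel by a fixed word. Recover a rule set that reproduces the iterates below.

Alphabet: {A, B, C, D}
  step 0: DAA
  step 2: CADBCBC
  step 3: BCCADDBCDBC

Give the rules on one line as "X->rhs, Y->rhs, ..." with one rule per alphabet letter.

  step 2 ⇒ step 3: CADBCBC ⇒ BC·C·AD·D·BC·D·BC
    A ↦ C
    B ↦ D
    C ↦ BC
    D ↦ AD

A->C, B->D, C->BC, D->AD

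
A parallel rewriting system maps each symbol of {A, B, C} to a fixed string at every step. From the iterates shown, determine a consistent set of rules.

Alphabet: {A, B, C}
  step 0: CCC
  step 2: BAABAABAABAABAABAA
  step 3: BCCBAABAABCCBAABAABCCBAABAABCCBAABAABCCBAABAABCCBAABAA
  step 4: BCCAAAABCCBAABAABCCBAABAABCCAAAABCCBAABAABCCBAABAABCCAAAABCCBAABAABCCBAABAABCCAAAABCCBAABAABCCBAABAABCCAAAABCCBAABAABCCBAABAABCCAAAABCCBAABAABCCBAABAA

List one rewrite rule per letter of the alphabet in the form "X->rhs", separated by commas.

A->BAA, B->BCC, C->AA

  step 3 ⇒ step 4: BCCBAABAABCCBAABAABCCBAABAABCCBAABAABCCBAABAABCCBAABAA ⇒ BCC·AA·AA·BCC·BAA·BAA·BCC·BAA·BAA·BCC·AA·AA·BCC·BAA·BAA·BCC·BAA·BAA·BCC·AA·AA·BCC·BAA·BAA·BCC·BAA·BAA·BCC·AA·AA·BCC·BAA·BAA·BCC·BAA·BAA·BCC·AA·AA·BCC·BAA·BAA·BCC·BAA·BAA·BCC·AA·AA·BCC·BAA·BAA·BCC·BAA·BAA
    A ↦ BAA
    B ↦ BCC
    C ↦ AA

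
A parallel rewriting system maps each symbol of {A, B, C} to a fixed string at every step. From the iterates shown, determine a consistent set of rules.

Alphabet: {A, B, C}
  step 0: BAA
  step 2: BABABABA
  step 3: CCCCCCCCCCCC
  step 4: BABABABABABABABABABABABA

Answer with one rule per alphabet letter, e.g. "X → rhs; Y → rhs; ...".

A->C, B->CC, C->BA

  step 3 ⇒ step 4: CCCCCCCCCCCC ⇒ BA·BA·BA·BA·BA·BA·BA·BA·BA·BA·BA·BA
    C ↦ BA
  step 2 ⇒ step 3: BABABABA ⇒ CC·C·CC·C·CC·C·CC·C
    A ↦ C
  step 2 ⇒ step 3: BABABABA ⇒ CC·C·CC·C·CC·C·CC·C
    B ↦ CC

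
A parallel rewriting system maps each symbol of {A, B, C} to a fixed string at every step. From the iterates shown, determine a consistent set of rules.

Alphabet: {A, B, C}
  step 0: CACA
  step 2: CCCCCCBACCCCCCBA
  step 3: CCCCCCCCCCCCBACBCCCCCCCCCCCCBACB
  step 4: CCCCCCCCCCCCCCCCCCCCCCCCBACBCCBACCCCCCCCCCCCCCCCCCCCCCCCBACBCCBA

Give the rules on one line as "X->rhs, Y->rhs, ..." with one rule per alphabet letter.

  step 3 ⇒ step 4: CCCCCCCCCCCCBACBCCCCCCCCCCCCBACB ⇒ CC·CC·CC·CC·CC·CC·CC·CC·CC·CC·CC·CC·BA·CB·CC·BA·CC·CC·CC·CC·CC·CC·CC·CC·CC·CC·CC·CC·BA·CB·CC·BA
    A ↦ CB
    B ↦ BA
    C ↦ CC

A->CB, B->BA, C->CC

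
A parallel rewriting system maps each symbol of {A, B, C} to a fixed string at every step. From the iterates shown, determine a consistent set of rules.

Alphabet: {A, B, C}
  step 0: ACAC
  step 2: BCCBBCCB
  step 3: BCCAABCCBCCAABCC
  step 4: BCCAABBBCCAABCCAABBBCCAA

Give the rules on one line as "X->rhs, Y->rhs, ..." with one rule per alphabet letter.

A->B, B->BCC, C->A

  step 3 ⇒ step 4: BCCAABCCBCCAABCC ⇒ BCC·A·A·B·B·BCC·A·A·BCC·A·A·B·B·BCC·A·A
    A ↦ B
    B ↦ BCC
    C ↦ A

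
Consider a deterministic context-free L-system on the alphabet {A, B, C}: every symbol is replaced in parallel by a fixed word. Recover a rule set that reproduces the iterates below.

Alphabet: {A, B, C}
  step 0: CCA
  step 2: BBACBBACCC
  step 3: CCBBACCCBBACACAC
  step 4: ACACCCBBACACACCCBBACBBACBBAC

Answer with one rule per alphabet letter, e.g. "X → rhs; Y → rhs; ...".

A->BB, B->C, C->AC

  step 3 ⇒ step 4: CCBBACCCBBACACAC ⇒ AC·AC·C·C·BB·AC·AC·AC·C·C·BB·AC·BB·AC·BB·AC
    A ↦ BB
    B ↦ C
    C ↦ AC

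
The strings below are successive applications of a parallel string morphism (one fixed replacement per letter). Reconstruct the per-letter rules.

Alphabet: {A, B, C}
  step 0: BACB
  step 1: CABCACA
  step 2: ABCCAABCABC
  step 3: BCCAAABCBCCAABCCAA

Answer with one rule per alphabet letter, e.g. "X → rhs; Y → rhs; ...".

  step 2 ⇒ step 3: ABCCAABCABC ⇒ BC·CA·A·A·BC·BC·CA·A·BC·CA·A
    A ↦ BC
    B ↦ CA
    C ↦ A

A->BC, B->CA, C->A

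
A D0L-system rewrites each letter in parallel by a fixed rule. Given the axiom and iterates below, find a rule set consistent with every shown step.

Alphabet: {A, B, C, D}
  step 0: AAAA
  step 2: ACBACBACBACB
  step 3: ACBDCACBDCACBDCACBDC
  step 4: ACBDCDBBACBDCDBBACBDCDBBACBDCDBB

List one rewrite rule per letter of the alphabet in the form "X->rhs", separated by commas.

  step 3 ⇒ step 4: ACBDCACBDCACBDCACBDC ⇒ AC·B·DC·DB·B·AC·B·DC·DB·B·AC·B·DC·DB·B·AC·B·DC·DB·B
    A ↦ AC
    B ↦ DC
    C ↦ B
    D ↦ DB

A->AC, B->DC, C->B, D->DB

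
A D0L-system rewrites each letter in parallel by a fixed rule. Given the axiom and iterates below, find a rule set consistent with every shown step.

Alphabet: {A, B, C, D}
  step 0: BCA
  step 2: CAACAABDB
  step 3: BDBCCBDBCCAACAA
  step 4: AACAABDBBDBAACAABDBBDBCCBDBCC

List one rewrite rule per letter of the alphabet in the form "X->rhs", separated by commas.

  step 3 ⇒ step 4: BDBCCBDBCCAACAA ⇒ A·ACA·A·BDB·BDB·A·ACA·A·BDB·BDB·C·C·BDB·C·C
    A ↦ C
    B ↦ A
    C ↦ BDB
    D ↦ ACA

A->C, B->A, C->BDB, D->ACA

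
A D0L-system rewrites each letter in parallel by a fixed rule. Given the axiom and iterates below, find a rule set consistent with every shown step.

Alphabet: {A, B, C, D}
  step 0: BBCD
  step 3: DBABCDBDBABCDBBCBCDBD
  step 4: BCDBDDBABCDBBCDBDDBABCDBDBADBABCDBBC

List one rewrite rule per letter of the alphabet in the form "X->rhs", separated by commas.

  step 3 ⇒ step 4: DBABCDBDBABCDBBCBCDBD ⇒ BC·DB·D·DB·A·BC·DB·BC·DB·D·DB·A·BC·DB·DB·A·DB·A·BC·DB·BC
    A ↦ D
    B ↦ DB
    C ↦ A
    D ↦ BC

A->D, B->DB, C->A, D->BC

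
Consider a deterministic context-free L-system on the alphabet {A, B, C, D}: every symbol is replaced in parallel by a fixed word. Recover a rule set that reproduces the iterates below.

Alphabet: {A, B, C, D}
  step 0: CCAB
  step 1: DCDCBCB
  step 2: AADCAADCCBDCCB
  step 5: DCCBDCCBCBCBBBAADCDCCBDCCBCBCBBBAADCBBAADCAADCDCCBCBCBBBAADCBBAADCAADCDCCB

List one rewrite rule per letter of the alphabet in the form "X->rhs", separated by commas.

A->B, B->CB, C->DC, D->AA

  step 1 ⇒ step 2: DCDCBCB ⇒ AA·DC·AA·DC·CB·DC·CB
    B ↦ CB
    C ↦ DC
    D ↦ AA
  step 0 ⇒ step 1: CCAB ⇒ DC·DC·B·CB
    A ↦ B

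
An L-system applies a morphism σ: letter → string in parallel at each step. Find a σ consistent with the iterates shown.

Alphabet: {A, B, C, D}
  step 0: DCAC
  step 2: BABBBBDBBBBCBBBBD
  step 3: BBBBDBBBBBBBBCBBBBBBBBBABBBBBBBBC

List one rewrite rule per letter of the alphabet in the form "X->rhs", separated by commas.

  step 2 ⇒ step 3: BABBBBDBBBBCBBBBD ⇒ BB·BBD·BB·BB·BB·BB·C·BB·BB·BB·BB·BA·BB·BB·BB·BB·C
    A ↦ BBD
    B ↦ BB
    C ↦ BA
    D ↦ C

A->BBD, B->BB, C->BA, D->C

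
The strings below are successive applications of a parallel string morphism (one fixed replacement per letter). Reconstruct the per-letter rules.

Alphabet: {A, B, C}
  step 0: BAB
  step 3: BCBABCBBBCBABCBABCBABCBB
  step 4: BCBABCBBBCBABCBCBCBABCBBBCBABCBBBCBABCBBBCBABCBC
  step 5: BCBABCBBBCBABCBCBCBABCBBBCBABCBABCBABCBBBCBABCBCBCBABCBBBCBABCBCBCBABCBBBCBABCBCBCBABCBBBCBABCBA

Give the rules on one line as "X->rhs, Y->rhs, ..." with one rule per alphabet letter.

  step 4 ⇒ step 5: BCBABCBBBCBABCBCBCBABCBBBCBABCBBBCBABCBBBCBABCBC ⇒ BC·BA·BC·BB·BC·BA·BC·BC·BC·BA·BC·BB·BC·BA·BC·BA·BC·BA·BC·BB·BC·BA·BC·BC·BC·BA·BC·BB·BC·BA·BC·BC·BC·BA·BC·BB·BC·BA·BC·BC·BC·BA·BC·BB·BC·BA·BC·BA
    A ↦ BB
    B ↦ BC
    C ↦ BA

A->BB, B->BC, C->BA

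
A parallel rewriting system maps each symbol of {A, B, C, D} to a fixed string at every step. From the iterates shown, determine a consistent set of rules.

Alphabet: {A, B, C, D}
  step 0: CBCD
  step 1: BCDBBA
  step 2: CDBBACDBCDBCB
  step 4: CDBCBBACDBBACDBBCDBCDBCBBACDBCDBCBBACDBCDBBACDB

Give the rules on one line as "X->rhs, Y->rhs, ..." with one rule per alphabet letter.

A->CB, B->CDB, C->B, D->A

  step 1 ⇒ step 2: BCDBBA ⇒ CDB·B·A·CDB·CDB·CB
    A ↦ CB
    B ↦ CDB
    C ↦ B
    D ↦ A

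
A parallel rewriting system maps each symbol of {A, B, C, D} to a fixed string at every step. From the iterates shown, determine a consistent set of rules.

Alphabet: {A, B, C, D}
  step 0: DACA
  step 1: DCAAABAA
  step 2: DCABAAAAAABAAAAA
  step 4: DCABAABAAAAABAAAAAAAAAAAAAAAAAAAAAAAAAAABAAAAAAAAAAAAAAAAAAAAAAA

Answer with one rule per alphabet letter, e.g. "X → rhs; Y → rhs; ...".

  step 1 ⇒ step 2: DCAAABAA ⇒ DC·AB·AA·AA·AA·BA·AA·AA
    A ↦ AA
    B ↦ BA
    C ↦ AB
    D ↦ DC

A->AA, B->BA, C->AB, D->DC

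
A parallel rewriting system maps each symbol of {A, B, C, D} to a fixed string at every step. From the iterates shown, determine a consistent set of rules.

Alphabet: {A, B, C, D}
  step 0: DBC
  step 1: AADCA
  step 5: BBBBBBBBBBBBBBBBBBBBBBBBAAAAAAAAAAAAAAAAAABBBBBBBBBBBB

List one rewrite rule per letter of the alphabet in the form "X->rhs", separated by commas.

A->BB, B->DC, C->A, D->AA

  step 0 ⇒ step 1: DBC ⇒ AA·DC·A
    B ↦ DC
    C ↦ A
    D ↦ AA
    A ↦ BB  (constrained at step 1)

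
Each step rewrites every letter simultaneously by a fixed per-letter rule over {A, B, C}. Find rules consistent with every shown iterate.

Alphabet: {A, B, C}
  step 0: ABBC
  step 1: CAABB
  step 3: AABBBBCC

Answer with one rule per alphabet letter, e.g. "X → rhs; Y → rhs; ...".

A->C, B->A, C->BB

  step 0 ⇒ step 1: ABBC ⇒ C·A·A·BB
    A ↦ C
    B ↦ A
    C ↦ BB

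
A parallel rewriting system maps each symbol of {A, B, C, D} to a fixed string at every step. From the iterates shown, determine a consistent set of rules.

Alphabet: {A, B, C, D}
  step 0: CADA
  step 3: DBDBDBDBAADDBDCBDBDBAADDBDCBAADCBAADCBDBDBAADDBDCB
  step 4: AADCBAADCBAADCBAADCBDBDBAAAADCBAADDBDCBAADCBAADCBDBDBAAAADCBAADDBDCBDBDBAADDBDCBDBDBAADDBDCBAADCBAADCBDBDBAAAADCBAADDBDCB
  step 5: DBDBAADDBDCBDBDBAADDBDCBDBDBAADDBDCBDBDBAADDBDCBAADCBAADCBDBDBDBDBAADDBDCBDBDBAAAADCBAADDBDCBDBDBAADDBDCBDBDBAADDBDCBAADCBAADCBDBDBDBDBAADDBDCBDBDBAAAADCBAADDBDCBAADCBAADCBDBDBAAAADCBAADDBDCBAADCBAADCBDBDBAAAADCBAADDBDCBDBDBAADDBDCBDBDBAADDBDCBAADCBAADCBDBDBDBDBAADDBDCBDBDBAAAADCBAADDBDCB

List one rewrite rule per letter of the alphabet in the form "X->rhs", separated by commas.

A->DB, B->DCB, C->DDB, D->AA

  step 4 ⇒ step 5: AADCBAADCBAADCBAADCBDBDBAAAADCBAADDBDCBAADCBAADCBDBDBAAAADCBAADDBDCBDBDBAADDBDCBDBDBAADDBDCBAADCBAADCBDBDBAAAADCBAADDBDCB ⇒ DB·DB·AA·DDB·DCB·DB·DB·AA·DDB·DCB·DB·DB·AA·DDB·DCB·DB·DB·AA·DDB·DCB·AA·DCB·AA·DCB·DB·DB·DB·DB·AA·DDB·DCB·DB·DB·AA·AA·DCB·AA·DDB·DCB·DB·DB·AA·DDB·DCB·DB·DB·AA·DDB·DCB·AA·DCB·AA·DCB·DB·DB·DB·DB·AA·DDB·DCB·DB·DB·AA·AA·DCB·AA·DDB·DCB·AA·DCB·AA·DCB·DB·DB·AA·AA·DCB·AA·DDB·DCB·AA·DCB·AA·DCB·DB·DB·AA·AA·DCB·AA·DDB·DCB·DB·DB·AA·DDB·DCB·DB·DB·AA·DDB·DCB·AA·DCB·AA·DCB·DB·DB·DB·DB·AA·DDB·DCB·DB·DB·AA·AA·DCB·AA·DDB·DCB
    A ↦ DB
    B ↦ DCB
    C ↦ DDB
    D ↦ AA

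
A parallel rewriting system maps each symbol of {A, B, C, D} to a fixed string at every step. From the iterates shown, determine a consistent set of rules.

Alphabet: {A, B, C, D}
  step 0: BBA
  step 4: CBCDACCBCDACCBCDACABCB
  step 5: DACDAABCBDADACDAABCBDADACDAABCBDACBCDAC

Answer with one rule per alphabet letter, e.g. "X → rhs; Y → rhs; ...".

  step 4 ⇒ step 5: CBCDACCBCDACCBCDACABCB ⇒ DA·C·DA·AB·CB·DA·DA·C·DA·AB·CB·DA·DA·C·DA·AB·CB·DA·CB·C·DA·C
    A ↦ CB
    B ↦ C
    C ↦ DA
    D ↦ AB

A->CB, B->C, C->DA, D->AB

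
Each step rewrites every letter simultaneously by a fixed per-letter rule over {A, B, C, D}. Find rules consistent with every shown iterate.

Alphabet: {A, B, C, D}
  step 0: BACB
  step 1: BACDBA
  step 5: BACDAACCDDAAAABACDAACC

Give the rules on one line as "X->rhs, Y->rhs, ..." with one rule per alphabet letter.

  step 0 ⇒ step 1: BACB ⇒ BA·C·D·BA
    A ↦ C
    B ↦ BA
    C ↦ D
    D ↦ AA  (constrained at step 1)

A->C, B->BA, C->D, D->AA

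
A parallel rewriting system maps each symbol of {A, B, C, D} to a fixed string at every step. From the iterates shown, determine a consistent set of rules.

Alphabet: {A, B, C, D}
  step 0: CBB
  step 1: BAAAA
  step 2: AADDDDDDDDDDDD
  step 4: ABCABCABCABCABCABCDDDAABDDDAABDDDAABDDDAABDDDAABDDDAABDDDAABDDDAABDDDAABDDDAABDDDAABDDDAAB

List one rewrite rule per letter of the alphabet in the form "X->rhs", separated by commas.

  step 1 ⇒ step 2: BAAAA ⇒ AA·DDD·DDD·DDD·DDD
    A ↦ DDD
    B ↦ AA
  step 0 ⇒ step 1: CBB ⇒ B·AA·AA
    C ↦ B
    D ↦ ABC  (constrained at step 2)

A->DDD, B->AA, C->B, D->ABC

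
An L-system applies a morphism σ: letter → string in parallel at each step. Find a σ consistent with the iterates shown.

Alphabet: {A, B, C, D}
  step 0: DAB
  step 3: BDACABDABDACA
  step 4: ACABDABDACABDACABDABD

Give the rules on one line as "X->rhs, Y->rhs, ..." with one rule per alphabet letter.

  step 3 ⇒ step 4: BDACABDABDACA ⇒ A·CA·BD·A·BD·A·CA·BD·A·CA·BD·A·BD
    A ↦ BD
    B ↦ A
    C ↦ A
    D ↦ CA

A->BD, B->A, C->A, D->CA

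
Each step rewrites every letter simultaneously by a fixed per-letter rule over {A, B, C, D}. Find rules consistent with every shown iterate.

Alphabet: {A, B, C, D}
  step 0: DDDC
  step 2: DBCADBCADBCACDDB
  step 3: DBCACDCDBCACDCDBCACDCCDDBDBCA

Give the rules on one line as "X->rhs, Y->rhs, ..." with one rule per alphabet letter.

A->C, B->CA, C->CD, D->DB

  step 2 ⇒ step 3: DBCADBCADBCACDDB ⇒ DB·CA·CD·C·DB·CA·CD·C·DB·CA·CD·C·CD·DB·DB·CA
    A ↦ C
    B ↦ CA
    C ↦ CD
    D ↦ DB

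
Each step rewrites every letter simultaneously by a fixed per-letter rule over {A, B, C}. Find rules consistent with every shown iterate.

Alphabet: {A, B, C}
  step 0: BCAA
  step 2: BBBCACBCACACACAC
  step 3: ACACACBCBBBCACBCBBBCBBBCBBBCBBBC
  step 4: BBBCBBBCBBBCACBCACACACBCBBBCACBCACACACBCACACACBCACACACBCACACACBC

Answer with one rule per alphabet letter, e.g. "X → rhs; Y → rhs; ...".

A->BB, B->AC, C->BC

  step 3 ⇒ step 4: ACACACBCBBBCACBCBBBCBBBCBBBCBBBC ⇒ BB·BC·BB·BC·BB·BC·AC·BC·AC·AC·AC·BC·BB·BC·AC·BC·AC·AC·AC·BC·AC·AC·AC·BC·AC·AC·AC·BC·AC·AC·AC·BC
    A ↦ BB
    B ↦ AC
    C ↦ BC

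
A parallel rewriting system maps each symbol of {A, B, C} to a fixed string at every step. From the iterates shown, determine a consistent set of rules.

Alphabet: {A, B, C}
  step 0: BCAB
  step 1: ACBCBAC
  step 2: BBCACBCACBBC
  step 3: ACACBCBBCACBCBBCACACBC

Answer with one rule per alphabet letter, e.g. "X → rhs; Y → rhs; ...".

A->B, B->AC, C->BC

  step 2 ⇒ step 3: BBCACBCACBBC ⇒ AC·AC·BC·B·BC·AC·BC·B·BC·AC·AC·BC
    A ↦ B
    B ↦ AC
    C ↦ BC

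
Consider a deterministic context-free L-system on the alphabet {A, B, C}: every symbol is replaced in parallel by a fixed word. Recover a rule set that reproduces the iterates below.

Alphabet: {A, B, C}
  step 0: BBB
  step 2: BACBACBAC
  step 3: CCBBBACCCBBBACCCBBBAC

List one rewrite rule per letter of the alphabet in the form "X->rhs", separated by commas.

  step 2 ⇒ step 3: BACBACBAC ⇒ C·CBB·BAC·C·CBB·BAC·C·CBB·BAC
    A ↦ CBB
    B ↦ C
    C ↦ BAC

A->CBB, B->C, C->BAC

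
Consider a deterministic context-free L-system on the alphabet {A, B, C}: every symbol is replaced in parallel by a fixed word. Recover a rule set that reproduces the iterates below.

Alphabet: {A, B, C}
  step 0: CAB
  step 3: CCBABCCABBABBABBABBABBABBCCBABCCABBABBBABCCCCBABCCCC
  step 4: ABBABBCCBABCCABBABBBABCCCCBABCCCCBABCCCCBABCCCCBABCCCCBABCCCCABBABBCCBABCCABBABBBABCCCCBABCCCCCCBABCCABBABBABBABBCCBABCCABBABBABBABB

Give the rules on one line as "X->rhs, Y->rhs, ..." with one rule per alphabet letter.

  step 3 ⇒ step 4: CCBABCCABBABBABBABBABBABBCCBABCCABBABBBABCCCCBABCCCC ⇒ ABB·ABB·CC·BAB·CC·ABB·ABB·BAB·CC·CC·BAB·CC·CC·BAB·CC·CC·BAB·CC·CC·BAB·CC·CC·BAB·CC·CC·ABB·ABB·CC·BAB·CC·ABB·ABB·BAB·CC·CC·BAB·CC·CC·CC·BAB·CC·ABB·ABB·ABB·ABB·CC·BAB·CC·ABB·ABB·ABB·ABB
    A ↦ BAB
    B ↦ CC
    C ↦ ABB

A->BAB, B->CC, C->ABB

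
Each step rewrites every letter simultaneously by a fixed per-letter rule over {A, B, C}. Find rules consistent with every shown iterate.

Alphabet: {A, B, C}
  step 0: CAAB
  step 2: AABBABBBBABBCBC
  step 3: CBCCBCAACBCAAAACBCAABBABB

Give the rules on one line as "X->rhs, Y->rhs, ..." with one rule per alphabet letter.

A->CBC, B->A, C->BB

  step 2 ⇒ step 3: AABBABBBBABBCBC ⇒ CBC·CBC·A·A·CBC·A·A·A·A·CBC·A·A·BB·A·BB
    A ↦ CBC
    B ↦ A
    C ↦ BB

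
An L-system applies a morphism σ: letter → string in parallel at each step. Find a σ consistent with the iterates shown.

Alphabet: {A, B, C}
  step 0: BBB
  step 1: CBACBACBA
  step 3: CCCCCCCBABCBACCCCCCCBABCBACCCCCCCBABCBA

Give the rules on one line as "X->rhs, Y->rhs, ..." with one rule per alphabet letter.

  step 0 ⇒ step 1: BBB ⇒ CBA·CBA·CBA
    B ↦ CBA
    A ↦ B  (constrained at step 1)
    C ↦ CC  (constrained at step 1)

A->B, B->CBA, C->CC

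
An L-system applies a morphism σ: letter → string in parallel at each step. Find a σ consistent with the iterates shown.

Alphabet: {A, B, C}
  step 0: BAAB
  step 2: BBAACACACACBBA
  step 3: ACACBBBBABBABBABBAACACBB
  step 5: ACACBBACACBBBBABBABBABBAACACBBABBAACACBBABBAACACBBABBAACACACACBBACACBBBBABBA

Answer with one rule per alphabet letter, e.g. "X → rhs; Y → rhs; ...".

A->BB, B->AC, C->A

  step 2 ⇒ step 3: BBAACACACACBBA ⇒ AC·AC·BB·BB·A·BB·A·BB·A·BB·A·AC·AC·BB
    A ↦ BB
    B ↦ AC
    C ↦ A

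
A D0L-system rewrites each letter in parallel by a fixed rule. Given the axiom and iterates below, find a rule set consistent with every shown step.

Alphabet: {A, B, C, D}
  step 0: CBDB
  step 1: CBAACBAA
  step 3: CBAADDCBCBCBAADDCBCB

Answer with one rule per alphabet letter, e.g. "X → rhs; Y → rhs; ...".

A->D, B->AA, C->CB, D->CB

  step 0 ⇒ step 1: CBDB ⇒ CB·AA·CB·AA
    B ↦ AA
    C ↦ CB
    D ↦ CB
    A ↦ D  (constrained at step 1)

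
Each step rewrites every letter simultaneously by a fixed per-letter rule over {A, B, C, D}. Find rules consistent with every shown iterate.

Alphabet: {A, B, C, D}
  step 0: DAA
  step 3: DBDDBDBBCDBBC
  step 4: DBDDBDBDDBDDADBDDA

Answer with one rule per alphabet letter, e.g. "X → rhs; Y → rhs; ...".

A->BC, B->D, C->A, D->DB

  step 3 ⇒ step 4: DBDDBDBBCDBBC ⇒ DB·D·DB·DB·D·DB·D·D·A·DB·D·D·A
    B ↦ D
    C ↦ A
    D ↦ DB
    A ↦ BC  (constrained at step 0)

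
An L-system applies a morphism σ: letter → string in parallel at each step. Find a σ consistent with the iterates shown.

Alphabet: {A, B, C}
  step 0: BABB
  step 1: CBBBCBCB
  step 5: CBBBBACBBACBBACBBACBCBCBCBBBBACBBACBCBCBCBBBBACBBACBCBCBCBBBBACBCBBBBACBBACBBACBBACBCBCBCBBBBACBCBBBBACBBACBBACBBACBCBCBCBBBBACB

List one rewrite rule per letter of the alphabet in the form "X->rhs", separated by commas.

  step 0 ⇒ step 1: BABB ⇒ CB·BB·CB·CB
    A ↦ BB
    B ↦ CB
    C ↦ BA  (constrained at step 1)

A->BB, B->CB, C->BA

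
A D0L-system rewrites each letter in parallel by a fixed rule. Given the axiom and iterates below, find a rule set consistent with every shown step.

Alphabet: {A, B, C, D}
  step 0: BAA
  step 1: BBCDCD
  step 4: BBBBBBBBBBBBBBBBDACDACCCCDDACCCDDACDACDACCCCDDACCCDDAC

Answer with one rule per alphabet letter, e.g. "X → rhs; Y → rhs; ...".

  step 0 ⇒ step 1: BAA ⇒ BB·CD·CD
    A ↦ CD
    B ↦ BB
    C ↦ DAC  (constrained at step 1)
    D ↦ C  (constrained at step 1)

A->CD, B->BB, C->DAC, D->C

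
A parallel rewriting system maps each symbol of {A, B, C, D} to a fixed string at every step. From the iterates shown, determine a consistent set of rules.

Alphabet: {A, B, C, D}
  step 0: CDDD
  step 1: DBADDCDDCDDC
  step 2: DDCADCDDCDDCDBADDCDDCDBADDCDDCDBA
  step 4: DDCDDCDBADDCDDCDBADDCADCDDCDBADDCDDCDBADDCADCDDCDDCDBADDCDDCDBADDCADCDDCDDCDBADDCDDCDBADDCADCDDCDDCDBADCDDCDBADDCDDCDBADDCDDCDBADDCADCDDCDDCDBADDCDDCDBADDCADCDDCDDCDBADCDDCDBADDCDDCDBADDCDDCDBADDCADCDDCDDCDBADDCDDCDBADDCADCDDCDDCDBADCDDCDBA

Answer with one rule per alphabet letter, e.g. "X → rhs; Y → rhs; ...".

A->DC, B->A, C->DBA, D->DDC

  step 1 ⇒ step 2: DBADDCDDCDDC ⇒ DDC·A·DC·DDC·DDC·DBA·DDC·DDC·DBA·DDC·DDC·DBA
    A ↦ DC
    B ↦ A
    C ↦ DBA
    D ↦ DDC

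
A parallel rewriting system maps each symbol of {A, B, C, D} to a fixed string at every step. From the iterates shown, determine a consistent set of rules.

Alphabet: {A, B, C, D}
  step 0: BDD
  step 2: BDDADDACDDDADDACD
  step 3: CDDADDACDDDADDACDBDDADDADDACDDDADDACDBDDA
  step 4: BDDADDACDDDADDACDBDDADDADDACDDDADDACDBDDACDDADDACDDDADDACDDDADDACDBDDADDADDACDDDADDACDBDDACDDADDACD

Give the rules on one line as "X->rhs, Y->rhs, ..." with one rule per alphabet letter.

  step 3 ⇒ step 4: CDDADDACDDDADDACDBDDADDADDACDDDADDACDBDDA ⇒ B·DDA·DDA·CD·DDA·DDA·CD·B·DDA·DDA·DDA·CD·DDA·DDA·CD·B·DDA·C·DDA·DDA·CD·DDA·DDA·CD·DDA·DDA·CD·B·DDA·DDA·DDA·CD·DDA·DDA·CD·B·DDA·C·DDA·DDA·CD
    A ↦ CD
    B ↦ C
    C ↦ B
    D ↦ DDA

A->CD, B->C, C->B, D->DDA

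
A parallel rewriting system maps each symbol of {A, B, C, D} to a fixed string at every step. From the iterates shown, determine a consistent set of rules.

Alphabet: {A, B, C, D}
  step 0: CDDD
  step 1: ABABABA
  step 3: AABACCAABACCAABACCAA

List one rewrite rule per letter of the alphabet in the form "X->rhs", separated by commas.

A->CC, B->DA, C->A, D->BA

  step 0 ⇒ step 1: CDDD ⇒ A·BA·BA·BA
    C ↦ A
    D ↦ BA
    A ↦ CC  (constrained at step 1)
    B ↦ DA  (constrained at step 1)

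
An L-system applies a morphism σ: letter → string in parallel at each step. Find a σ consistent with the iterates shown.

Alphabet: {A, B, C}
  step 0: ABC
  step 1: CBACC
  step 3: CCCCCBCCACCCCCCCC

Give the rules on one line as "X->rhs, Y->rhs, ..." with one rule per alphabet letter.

A->CB, B->A, C->CC

  step 0 ⇒ step 1: ABC ⇒ CB·A·CC
    A ↦ CB
    B ↦ A
    C ↦ CC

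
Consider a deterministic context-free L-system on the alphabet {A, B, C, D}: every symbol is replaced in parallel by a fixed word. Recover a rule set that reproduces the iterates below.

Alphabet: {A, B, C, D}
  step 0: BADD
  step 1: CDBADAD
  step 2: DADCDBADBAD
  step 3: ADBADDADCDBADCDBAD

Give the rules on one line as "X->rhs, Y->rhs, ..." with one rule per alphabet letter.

A->B, B->CD, C->D, D->AD

  step 2 ⇒ step 3: DADCDBADBAD ⇒ AD·B·AD·D·AD·CD·B·AD·CD·B·AD
    A ↦ B
    B ↦ CD
    C ↦ D
    D ↦ AD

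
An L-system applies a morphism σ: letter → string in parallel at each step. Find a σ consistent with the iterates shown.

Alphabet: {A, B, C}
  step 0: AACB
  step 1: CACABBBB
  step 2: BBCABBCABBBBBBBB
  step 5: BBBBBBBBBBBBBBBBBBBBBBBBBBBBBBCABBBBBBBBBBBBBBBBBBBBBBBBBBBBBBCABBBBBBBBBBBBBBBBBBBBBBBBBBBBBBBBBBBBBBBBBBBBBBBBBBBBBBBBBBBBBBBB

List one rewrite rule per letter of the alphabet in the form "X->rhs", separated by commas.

A->CA, B->BB, C->BB

  step 1 ⇒ step 2: CACABBBB ⇒ BB·CA·BB·CA·BB·BB·BB·BB
    A ↦ CA
    B ↦ BB
    C ↦ BB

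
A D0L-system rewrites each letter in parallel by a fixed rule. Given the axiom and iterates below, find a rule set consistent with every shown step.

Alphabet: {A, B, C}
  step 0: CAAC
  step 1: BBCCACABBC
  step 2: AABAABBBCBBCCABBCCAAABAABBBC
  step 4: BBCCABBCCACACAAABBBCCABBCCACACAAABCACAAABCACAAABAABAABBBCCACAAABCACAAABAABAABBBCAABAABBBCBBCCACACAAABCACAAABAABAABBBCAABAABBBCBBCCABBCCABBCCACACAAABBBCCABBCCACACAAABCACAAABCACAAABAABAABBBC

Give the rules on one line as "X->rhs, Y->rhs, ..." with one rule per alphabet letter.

A->CA, B->AAB, C->BBC

  step 1 ⇒ step 2: BBCCACABBC ⇒ AAB·AAB·BBC·BBC·CA·BBC·CA·AAB·AAB·BBC
    A ↦ CA
    B ↦ AAB
    C ↦ BBC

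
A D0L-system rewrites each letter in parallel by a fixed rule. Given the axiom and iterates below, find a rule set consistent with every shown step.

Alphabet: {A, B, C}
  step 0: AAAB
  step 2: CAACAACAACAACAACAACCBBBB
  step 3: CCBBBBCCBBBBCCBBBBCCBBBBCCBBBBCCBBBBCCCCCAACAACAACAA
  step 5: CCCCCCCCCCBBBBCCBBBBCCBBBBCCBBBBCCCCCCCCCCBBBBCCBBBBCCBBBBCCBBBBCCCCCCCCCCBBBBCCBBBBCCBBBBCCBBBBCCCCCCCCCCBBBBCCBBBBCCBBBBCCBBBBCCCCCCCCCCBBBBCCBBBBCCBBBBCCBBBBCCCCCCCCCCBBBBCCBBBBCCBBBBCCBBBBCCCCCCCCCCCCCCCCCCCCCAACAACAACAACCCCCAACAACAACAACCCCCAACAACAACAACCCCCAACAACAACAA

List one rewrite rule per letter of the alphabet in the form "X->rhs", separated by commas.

A->BB, B->CAA, C->CC

  step 2 ⇒ step 3: CAACAACAACAACAACAACCBBBB ⇒ CC·BB·BB·CC·BB·BB·CC·BB·BB·CC·BB·BB·CC·BB·BB·CC·BB·BB·CC·CC·CAA·CAA·CAA·CAA
    A ↦ BB
    B ↦ CAA
    C ↦ CC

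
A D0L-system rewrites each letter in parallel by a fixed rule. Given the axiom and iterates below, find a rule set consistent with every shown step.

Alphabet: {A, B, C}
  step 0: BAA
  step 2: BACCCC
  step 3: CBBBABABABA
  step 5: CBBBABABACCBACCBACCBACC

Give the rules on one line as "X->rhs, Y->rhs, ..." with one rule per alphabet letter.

A->BB, B->C, C->BA

  step 2 ⇒ step 3: BACCCC ⇒ C·BB·BA·BA·BA·BA
    A ↦ BB
    B ↦ C
    C ↦ BA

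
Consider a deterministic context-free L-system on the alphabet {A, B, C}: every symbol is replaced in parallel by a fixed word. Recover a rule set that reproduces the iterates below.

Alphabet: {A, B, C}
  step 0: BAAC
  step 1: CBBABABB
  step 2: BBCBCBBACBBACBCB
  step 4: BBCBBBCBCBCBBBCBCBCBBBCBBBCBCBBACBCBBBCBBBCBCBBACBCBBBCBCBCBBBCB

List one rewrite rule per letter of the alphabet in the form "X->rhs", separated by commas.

  step 1 ⇒ step 2: CBBABABB ⇒ BB·CB·CB·BA·CB·BA·CB·CB
    A ↦ BA
    B ↦ CB
    C ↦ BB

A->BA, B->CB, C->BB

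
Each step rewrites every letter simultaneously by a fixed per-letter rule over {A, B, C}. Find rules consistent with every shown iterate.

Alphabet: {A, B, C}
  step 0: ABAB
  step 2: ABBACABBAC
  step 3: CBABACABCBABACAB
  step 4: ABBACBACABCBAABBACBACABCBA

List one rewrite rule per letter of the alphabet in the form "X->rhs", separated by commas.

A->C, B->BA, C->AB

  step 3 ⇒ step 4: CBABACABCBABACAB ⇒ AB·BA·C·BA·C·AB·C·BA·AB·BA·C·BA·C·AB·C·BA
    A ↦ C
    B ↦ BA
    C ↦ AB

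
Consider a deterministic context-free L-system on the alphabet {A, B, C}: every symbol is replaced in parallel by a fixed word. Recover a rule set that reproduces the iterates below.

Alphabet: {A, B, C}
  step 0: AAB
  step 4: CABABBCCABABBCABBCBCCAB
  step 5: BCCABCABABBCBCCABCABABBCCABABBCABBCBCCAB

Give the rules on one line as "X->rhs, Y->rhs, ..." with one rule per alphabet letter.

A->C, B->AB, C->BC

  step 4 ⇒ step 5: CABABBCCABABBCABBCBCCAB ⇒ BC·C·AB·C·AB·AB·BC·BC·C·AB·C·AB·AB·BC·C·AB·AB·BC·AB·BC·BC·C·AB
    A ↦ C
    B ↦ AB
    C ↦ BC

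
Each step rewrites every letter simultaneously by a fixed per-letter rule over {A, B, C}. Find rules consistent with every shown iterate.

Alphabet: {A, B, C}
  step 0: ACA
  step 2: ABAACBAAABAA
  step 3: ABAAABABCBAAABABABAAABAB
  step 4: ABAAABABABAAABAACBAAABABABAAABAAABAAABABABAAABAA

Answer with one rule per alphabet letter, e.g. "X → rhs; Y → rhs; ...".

A->AB, B->AA, C->CB

  step 3 ⇒ step 4: ABAAABABCBAAABABABAAABAB ⇒ AB·AA·AB·AB·AB·AA·AB·AA·CB·AA·AB·AB·AB·AA·AB·AA·AB·AA·AB·AB·AB·AA·AB·AA
    A ↦ AB
    B ↦ AA
    C ↦ CB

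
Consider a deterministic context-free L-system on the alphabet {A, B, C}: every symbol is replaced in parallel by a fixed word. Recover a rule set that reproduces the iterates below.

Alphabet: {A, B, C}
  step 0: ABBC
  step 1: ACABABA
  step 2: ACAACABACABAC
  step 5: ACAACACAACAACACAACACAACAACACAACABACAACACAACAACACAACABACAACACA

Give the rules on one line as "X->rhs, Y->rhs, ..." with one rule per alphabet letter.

A->AC, B->AB, C->A

  step 1 ⇒ step 2: ACABABA ⇒ AC·A·AC·AB·AC·AB·AC
    A ↦ AC
    B ↦ AB
    C ↦ A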